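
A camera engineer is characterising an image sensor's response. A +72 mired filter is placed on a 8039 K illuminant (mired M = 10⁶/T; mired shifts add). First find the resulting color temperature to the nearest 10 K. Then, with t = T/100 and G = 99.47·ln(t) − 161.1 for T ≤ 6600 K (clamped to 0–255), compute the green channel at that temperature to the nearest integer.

M_in = 10⁶/8039 = 124.39; M_out = 124.39 + (+72) = 196.39.
T_out = 10⁶/196.39 = 5091.8 K → 5090 K; t = 50.9.
G = 99.47·ln 50.9 − 161.1 = 99.47·3.9299 − 161.1 = 229.803.
Rounded: 230.

230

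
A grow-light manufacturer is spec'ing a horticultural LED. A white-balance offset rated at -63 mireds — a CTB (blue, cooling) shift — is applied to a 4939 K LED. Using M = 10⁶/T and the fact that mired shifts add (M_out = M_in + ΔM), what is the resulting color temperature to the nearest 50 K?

M_in = 10⁶/4939 = 202.47 mireds.
M_out = 202.47 + (-63) = 139.47 mireds.
T_out = 10⁶/139.47 = 7170.0 K → 7150 K.

7150 K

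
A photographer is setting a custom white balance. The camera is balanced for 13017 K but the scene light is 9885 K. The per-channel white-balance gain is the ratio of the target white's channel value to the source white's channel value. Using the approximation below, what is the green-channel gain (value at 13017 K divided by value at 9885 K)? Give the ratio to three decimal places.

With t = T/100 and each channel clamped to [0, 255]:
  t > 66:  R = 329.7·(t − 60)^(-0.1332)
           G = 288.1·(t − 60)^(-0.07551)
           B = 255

At 9885 K (t = 98.85):
  G = 288.1·(98.85 − 60)^(-0.07551) = 288.1·38.85^(-0.07551) = 288.1·0.75855 = 218.539.
At 13017 K (t = 130.17):
  G = 288.1·(130.17 − 60)^(-0.07551) = 288.1·70.17^(-0.07551) = 288.1·0.72543 = 208.997.
Gain = 208.997 / 218.539 = 0.9563 → 0.956.

0.956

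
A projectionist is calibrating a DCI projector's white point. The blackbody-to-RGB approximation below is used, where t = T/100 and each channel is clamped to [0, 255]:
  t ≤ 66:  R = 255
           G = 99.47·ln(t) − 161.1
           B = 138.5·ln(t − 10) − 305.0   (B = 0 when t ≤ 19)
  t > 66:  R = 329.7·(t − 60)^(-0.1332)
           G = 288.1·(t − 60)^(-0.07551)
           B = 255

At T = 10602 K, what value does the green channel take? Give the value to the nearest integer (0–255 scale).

216

t = 10602/100 = 106.02; the t > 66 branch applies.
G = 288.1·(106.02 − 60)^(-0.07551) = 288.1·46.02^(-0.07551) = 288.1·0.74891 = 215.762.
Rounded: 216.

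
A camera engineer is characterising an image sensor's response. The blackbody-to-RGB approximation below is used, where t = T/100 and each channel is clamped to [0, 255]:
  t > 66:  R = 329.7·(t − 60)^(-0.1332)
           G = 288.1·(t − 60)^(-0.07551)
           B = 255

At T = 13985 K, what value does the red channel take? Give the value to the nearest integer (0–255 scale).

184

t = 13985/100 = 139.85; the t > 66 branch applies.
R = 329.7·(139.85 − 60)^(-0.1332) = 329.7·79.85^(-0.1332) = 329.7·0.55798 = 183.965.
Rounded: 184.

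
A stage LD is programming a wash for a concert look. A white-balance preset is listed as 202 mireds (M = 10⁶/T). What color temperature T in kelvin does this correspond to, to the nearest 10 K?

T = 10⁶ / 202 = 4950.50 K → 4950 K.

4950 K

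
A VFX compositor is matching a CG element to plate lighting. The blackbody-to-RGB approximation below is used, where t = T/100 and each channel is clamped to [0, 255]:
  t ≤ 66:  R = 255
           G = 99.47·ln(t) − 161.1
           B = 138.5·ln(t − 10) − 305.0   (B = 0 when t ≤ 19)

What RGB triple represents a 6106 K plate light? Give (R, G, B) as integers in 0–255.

(255, 248, 240)

t = 6106/100 = 61.06; the t ≤ 66 branch applies.
R = 255 by definition for t ≤ 66.
G = 99.47·ln 61.06 − 161.1 = 99.47·4.1119 − 161.1 = 247.906.
B = 138.5·ln(61.06 − 10) − 305.0 = 138.5·ln 51.06 − 305.0 = 138.5·3.9330 − 305.0 = 239.721.
Rounded: (255, 248, 240).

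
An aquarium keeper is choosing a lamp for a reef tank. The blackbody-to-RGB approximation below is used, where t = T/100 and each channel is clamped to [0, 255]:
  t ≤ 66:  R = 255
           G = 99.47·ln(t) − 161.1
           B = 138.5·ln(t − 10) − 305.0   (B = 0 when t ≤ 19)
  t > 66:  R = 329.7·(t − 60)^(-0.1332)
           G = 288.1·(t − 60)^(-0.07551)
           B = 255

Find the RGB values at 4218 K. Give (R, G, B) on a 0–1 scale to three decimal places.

(1.000, 0.828, 0.689)

t = 4218/100 = 42.18; the t ≤ 66 branch applies.
R = 255 by definition for t ≤ 66.
G = 99.47·ln 42.18 − 161.1 = 99.47·3.7419 − 161.1 = 211.111.
B = 138.5·ln(42.18 − 10) − 305.0 = 138.5·ln 32.18 − 305.0 = 138.5·3.4713 − 305.0 = 175.781.
Dividing each by 255: (1.0000, 0.8279, 0.6893) → (1.000, 0.828, 0.689).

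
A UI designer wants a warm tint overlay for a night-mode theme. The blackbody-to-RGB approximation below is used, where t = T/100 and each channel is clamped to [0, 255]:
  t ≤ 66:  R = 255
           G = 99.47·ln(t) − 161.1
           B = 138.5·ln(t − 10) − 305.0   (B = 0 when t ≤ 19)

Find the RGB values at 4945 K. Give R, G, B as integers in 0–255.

t = 4945/100 = 49.45; the t ≤ 66 branch applies.
R = 255 by definition for t ≤ 66.
G = 99.47·ln 49.45 − 161.1 = 99.47·3.9010 − 161.1 = 226.929.
B = 138.5·ln(49.45 − 10) − 305.0 = 138.5·ln 39.45 − 305.0 = 138.5·3.6750 − 305.0 = 203.992.
Rounded: (255, 227, 204).

R=255, G=227, B=204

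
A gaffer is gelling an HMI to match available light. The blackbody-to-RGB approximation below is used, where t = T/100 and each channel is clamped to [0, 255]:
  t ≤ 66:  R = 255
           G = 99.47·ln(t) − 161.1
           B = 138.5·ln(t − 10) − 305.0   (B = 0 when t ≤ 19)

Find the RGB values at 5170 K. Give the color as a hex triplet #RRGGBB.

#FFE7D4

t = 5170/100 = 51.7; the t ≤ 66 branch applies.
R = 255 by definition for t ≤ 66.
G = 99.47·ln 51.7 − 161.1 = 99.47·3.9455 − 161.1 = 231.355.
B = 138.5·ln(51.7 − 10) − 305.0 = 138.5·ln 41.7 − 305.0 = 138.5·3.7305 − 305.0 = 211.674.
Rounded: (255, 231, 212).
In hex: #FFE7D4.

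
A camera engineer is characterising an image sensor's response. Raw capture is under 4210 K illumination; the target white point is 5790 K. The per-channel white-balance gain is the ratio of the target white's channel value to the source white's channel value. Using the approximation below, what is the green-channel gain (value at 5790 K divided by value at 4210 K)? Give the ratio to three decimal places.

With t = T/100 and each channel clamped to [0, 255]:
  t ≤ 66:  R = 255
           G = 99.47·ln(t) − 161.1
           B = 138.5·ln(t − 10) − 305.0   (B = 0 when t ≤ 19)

At 4210 K (t = 42.1):
  G = 99.47·ln 42.1 − 161.1 = 99.47·3.7400 − 161.1 = 210.923.
At 5790 K (t = 57.9):
  G = 99.47·ln 57.9 − 161.1 = 99.47·4.0587 − 161.1 = 242.621.
Gain = 242.621 / 210.923 = 1.1503 → 1.150.

1.150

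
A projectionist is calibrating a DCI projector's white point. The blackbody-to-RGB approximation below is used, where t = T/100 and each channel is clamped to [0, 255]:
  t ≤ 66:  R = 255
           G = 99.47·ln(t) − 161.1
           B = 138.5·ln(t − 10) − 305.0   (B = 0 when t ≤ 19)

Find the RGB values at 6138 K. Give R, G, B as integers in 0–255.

R=255, G=248, B=241

t = 6138/100 = 61.38; the t ≤ 66 branch applies.
R = 255 by definition for t ≤ 66.
G = 99.47·ln 61.38 − 161.1 = 99.47·4.1171 − 161.1 = 248.426.
B = 138.5·ln(61.38 − 10) − 305.0 = 138.5·ln 51.38 − 305.0 = 138.5·3.9392 − 305.0 = 240.586.
Rounded: (255, 248, 241).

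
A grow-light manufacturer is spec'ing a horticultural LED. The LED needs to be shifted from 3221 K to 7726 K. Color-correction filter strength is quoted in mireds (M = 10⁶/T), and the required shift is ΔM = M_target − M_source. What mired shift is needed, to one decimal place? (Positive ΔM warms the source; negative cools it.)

M_source = 10⁶/3221 = 310.463; M_target = 10⁶/7726 = 129.433.
ΔM = 129.433 − 310.463 = -181.030 → -181.0 mireds, a cooling shift.

-181.0 mireds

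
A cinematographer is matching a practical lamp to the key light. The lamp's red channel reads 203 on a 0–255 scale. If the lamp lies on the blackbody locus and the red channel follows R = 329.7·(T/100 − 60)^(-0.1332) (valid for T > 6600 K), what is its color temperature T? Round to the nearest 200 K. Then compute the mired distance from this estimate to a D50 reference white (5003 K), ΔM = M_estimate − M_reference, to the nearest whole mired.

(t − 60)^(-0.1332) = 203/329.7 = 0.61571.
t − 60 = 0.61571^(1/-0.1332) = 0.61571^(-7.508) = 38.129, so t = 98.129.
T = 100·t = 9813 K → 9800 K to the nearest 200 K.
M_estimate = 10⁶/9800 = 102.04; M_reference = 10⁶/5003 = 199.88.
ΔM = 102.04 − 199.88 = -97.84 → -98 mireds.

-98 mireds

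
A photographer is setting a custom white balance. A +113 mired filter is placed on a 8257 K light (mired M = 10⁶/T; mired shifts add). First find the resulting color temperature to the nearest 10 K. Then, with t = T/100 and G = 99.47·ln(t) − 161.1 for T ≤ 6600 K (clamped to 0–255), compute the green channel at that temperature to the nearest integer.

212

M_in = 10⁶/8257 = 121.11; M_out = 121.11 + (+113) = 234.11.
T_out = 10⁶/234.11 = 4271.5 K → 4270 K; t = 42.7.
G = 99.47·ln 42.7 − 161.1 = 99.47·3.7542 − 161.1 = 212.330.
Rounded: 212.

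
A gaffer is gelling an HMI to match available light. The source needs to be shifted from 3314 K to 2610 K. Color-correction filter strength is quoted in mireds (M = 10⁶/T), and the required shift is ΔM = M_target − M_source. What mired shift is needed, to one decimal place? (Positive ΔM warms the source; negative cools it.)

M_source = 10⁶/3314 = 301.750; M_target = 10⁶/2610 = 383.142.
ΔM = 383.142 − 301.750 = 81.392 → +81.4 mireds, a warming shift.

+81.4 mireds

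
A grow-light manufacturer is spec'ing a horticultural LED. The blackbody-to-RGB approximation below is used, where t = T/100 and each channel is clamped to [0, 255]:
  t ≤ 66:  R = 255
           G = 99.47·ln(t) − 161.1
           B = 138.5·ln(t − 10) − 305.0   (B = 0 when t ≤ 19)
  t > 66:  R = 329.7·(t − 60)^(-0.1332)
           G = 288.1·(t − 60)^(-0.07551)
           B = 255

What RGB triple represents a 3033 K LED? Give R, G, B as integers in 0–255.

R=255, G=178, B=112

t = 3033/100 = 30.33; the t ≤ 66 branch applies.
R = 255 by definition for t ≤ 66.
G = 99.47·ln 30.33 − 161.1 = 99.47·3.4121 − 161.1 = 178.305.
B = 138.5·ln(30.33 − 10) − 305.0 = 138.5·ln 20.33 − 305.0 = 138.5·3.0121 − 305.0 = 112.176.
Rounded: (255, 178, 112).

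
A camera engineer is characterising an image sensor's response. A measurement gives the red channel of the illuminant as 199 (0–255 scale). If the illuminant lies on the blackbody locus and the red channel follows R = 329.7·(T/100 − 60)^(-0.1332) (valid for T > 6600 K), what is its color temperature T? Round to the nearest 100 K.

10400 K

(t − 60)^(-0.1332) = 199/329.7 = 0.60358.
t − 60 = 0.60358^(1/-0.1332) = 0.60358^(-7.508) = 44.273, so t = 104.273.
T = 100·t = 10427 K → 10400 K to the nearest 100 K.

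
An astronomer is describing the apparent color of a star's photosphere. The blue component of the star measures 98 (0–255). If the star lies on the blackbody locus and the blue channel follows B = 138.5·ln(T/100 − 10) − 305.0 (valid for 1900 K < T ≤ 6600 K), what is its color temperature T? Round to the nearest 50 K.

2850 K

ln(t − 10) = (98 + 305.0) / 138.5 = 2.9097.
t − 10 = e^2.9097 = 18.352, so t = 28.352.
T = 100·t = 2835 K → 2850 K to the nearest 50 K.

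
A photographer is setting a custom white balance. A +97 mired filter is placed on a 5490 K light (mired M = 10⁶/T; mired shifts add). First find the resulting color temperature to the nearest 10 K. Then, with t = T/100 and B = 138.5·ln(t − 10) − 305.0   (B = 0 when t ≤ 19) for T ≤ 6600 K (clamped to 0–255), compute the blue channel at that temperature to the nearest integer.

M_in = 10⁶/5490 = 182.15; M_out = 182.15 + (+97) = 279.15.
T_out = 10⁶/279.15 = 3582.3 K → 3580 K; t = 35.8.
B = 138.5·ln(35.8 − 10) − 305.0 = 138.5·ln 25.8 − 305.0 = 138.5·3.2504 − 305.0 = 145.177.
Rounded: 145.

145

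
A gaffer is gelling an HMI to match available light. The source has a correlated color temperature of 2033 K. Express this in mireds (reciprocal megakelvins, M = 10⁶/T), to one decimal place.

M = 10⁶ / 2033 = 491.884 → 491.9 mireds.

491.9 mireds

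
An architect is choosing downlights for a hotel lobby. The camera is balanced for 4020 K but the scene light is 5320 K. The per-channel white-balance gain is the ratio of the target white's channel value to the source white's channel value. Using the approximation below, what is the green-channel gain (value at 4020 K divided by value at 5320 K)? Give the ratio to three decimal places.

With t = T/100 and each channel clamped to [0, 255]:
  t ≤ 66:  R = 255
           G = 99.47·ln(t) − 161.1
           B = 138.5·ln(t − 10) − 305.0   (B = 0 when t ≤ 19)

At 5320 K (t = 53.2):
  G = 99.47·ln 53.2 − 161.1 = 99.47·3.9741 − 161.1 = 234.200.
At 4020 K (t = 40.2):
  G = 99.47·ln 40.2 − 161.1 = 99.47·3.6939 − 161.1 = 206.329.
Gain = 206.329 / 234.200 = 0.8810 → 0.881.

0.881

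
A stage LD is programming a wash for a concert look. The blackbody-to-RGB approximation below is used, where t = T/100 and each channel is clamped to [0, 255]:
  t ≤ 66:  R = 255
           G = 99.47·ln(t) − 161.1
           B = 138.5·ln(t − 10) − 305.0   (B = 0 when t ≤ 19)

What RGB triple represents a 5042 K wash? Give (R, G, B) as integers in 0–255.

(255, 229, 207)

t = 5042/100 = 50.42; the t ≤ 66 branch applies.
R = 255 by definition for t ≤ 66.
G = 99.47·ln 50.42 − 161.1 = 99.47·3.9204 − 161.1 = 228.861.
B = 138.5·ln(50.42 − 10) − 305.0 = 138.5·ln 40.42 − 305.0 = 138.5·3.6993 − 305.0 = 207.356.
Rounded: (255, 229, 207).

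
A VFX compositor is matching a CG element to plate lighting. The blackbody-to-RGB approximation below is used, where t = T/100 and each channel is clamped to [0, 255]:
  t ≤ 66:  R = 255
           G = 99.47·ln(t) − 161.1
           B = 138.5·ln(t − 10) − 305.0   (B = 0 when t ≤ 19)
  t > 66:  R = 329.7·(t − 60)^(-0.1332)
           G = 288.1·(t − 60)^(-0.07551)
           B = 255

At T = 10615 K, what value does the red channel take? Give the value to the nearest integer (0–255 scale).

198

t = 10615/100 = 106.15; the t > 66 branch applies.
R = 329.7·(106.15 − 60)^(-0.1332) = 329.7·46.15^(-0.1332) = 329.7·0.60025 = 197.902.
Rounded: 198.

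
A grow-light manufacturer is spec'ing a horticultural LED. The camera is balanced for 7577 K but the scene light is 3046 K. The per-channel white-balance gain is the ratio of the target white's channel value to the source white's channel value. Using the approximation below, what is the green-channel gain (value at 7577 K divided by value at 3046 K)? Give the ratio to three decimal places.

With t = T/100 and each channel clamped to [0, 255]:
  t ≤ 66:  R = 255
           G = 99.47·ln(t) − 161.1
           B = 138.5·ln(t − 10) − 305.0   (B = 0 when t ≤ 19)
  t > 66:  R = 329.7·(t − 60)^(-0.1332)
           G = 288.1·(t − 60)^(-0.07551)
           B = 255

At 3046 K (t = 30.46):
  G = 99.47·ln 30.46 − 161.1 = 99.47·3.4164 − 161.1 = 178.731.
At 7577 K (t = 75.77):
  G = 288.1·(75.77 − 60)^(-0.07551) = 288.1·15.77^(-0.07551) = 288.1·0.81199 = 233.935.
Gain = 233.935 / 178.731 = 1.3089 → 1.309.

1.309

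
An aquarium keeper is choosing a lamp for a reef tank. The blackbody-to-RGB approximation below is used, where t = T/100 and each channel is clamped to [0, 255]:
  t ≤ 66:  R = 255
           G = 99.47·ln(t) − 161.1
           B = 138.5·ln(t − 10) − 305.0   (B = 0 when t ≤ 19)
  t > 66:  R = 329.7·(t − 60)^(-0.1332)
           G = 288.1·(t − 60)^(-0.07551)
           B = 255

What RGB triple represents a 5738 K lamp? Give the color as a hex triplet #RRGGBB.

t = 5738/100 = 57.38; the t ≤ 66 branch applies.
R = 255 by definition for t ≤ 66.
G = 99.47·ln 57.38 − 161.1 = 99.47·4.0497 − 161.1 = 241.723.
B = 138.5·ln(57.38 − 10) − 305.0 = 138.5·ln 47.38 − 305.0 = 138.5·3.8582 − 305.0 = 229.361.
Rounded: (255, 242, 229).
In hex: #FFF2E5.

#FFF2E5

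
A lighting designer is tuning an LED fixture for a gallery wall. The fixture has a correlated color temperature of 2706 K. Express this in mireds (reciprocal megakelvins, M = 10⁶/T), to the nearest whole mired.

M = 10⁶ / 2706 = 369.549 → 370 mireds.

370 mireds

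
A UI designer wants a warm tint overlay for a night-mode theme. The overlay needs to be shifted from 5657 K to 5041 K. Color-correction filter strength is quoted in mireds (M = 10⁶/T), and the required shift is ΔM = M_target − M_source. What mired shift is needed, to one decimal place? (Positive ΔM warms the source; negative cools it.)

M_source = 10⁶/5657 = 176.772; M_target = 10⁶/5041 = 198.373.
ΔM = 198.373 − 176.772 = 21.601 → +21.6 mireds, a warming shift.

+21.6 mireds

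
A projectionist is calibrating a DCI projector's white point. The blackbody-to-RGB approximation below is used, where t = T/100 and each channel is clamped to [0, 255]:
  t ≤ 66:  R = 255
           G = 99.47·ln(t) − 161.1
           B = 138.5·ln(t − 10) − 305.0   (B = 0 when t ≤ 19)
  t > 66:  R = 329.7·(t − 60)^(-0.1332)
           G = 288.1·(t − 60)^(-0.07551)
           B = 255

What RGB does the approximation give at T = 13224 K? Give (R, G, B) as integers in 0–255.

t = 13224/100 = 132.24; the t > 66 branch applies.
R = 329.7·(132.24 − 60)^(-0.1332) = 329.7·72.24^(-0.1332) = 329.7·0.56547 = 186.436.
G = 288.1·(132.24 − 60)^(-0.07551) = 288.1·72.24^(-0.07551) = 288.1·0.72384 = 208.539.
B = 255 by definition for t > 66.
Rounded: (186, 209, 255).

(186, 209, 255)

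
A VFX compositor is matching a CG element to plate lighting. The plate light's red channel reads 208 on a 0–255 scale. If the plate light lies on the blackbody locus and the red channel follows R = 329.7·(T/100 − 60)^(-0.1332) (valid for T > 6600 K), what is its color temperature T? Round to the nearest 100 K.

(t − 60)^(-0.1332) = 208/329.7 = 0.63088.
t − 60 = 0.63088^(1/-0.1332) = 0.63088^(-7.508) = 31.763, so t = 91.763.
T = 100·t = 9176 K → 9200 K to the nearest 100 K.

9200 K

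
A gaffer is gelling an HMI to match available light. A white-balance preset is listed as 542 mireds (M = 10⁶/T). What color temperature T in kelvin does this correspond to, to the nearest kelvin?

1845 K

T = 10⁶ / 542 = 1845.02 K → 1845 K.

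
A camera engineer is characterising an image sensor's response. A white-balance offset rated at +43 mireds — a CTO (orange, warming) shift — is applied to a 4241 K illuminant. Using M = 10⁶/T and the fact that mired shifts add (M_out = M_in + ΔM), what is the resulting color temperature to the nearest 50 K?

M_in = 10⁶/4241 = 235.79 mireds.
M_out = 235.79 + (+43) = 278.79 mireds.
T_out = 10⁶/278.79 = 3586.9 K → 3600 K.

3600 K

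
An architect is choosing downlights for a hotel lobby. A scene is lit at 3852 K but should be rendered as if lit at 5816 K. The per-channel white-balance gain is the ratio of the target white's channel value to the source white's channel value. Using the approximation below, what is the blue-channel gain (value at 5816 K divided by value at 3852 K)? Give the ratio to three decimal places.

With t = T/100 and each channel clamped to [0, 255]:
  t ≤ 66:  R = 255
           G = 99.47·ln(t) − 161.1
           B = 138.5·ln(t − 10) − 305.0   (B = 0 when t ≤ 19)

At 3852 K (t = 38.52):
  B = 138.5·ln(38.52 − 10) − 305.0 = 138.5·ln 28.52 − 305.0 = 138.5·3.3506 − 305.0 = 159.059.
At 5816 K (t = 58.16):
  B = 138.5·ln(58.16 − 10) − 305.0 = 138.5·ln 48.16 − 305.0 = 138.5·3.8745 − 305.0 = 231.622.
Gain = 231.622 / 159.059 = 1.4562 → 1.456.

1.456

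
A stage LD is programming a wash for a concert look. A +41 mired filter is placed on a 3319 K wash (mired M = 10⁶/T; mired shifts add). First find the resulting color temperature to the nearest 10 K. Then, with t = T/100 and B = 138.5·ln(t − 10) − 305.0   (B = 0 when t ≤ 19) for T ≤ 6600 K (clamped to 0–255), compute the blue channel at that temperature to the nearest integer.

104

M_in = 10⁶/3319 = 301.30; M_out = 301.30 + (+41) = 342.30.
T_out = 10⁶/342.30 = 2921.5 K → 2920 K; t = 29.2.
B = 138.5·ln(29.2 − 10) − 305.0 = 138.5·ln 19.2 − 305.0 = 138.5·2.9549 − 305.0 = 104.255.
Rounded: 104.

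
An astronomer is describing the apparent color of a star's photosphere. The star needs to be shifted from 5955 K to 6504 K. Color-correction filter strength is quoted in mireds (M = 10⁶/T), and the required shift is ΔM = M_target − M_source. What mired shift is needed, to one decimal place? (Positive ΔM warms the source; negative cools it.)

-14.2 mireds

M_source = 10⁶/5955 = 167.926; M_target = 10⁶/6504 = 153.752.
ΔM = 153.752 − 167.926 = -14.175 → -14.2 mireds, a cooling shift.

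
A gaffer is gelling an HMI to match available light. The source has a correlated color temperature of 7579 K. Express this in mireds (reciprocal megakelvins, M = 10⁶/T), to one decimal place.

M = 10⁶ / 7579 = 131.944 → 131.9 mireds.

131.9 mireds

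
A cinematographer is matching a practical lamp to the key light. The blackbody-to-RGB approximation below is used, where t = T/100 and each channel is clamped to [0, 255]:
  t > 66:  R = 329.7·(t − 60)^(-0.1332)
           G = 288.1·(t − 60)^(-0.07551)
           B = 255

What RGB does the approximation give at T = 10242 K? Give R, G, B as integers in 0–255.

t = 10242/100 = 102.42; the t > 66 branch applies.
R = 329.7·(102.42 − 60)^(-0.1332) = 329.7·42.42^(-0.1332) = 329.7·0.60703 = 200.137.
G = 288.1·(102.42 − 60)^(-0.07551) = 288.1·42.42^(-0.07551) = 288.1·0.75353 = 217.093.
B = 255 by definition for t > 66.
Rounded: (200, 217, 255).

R=200, G=217, B=255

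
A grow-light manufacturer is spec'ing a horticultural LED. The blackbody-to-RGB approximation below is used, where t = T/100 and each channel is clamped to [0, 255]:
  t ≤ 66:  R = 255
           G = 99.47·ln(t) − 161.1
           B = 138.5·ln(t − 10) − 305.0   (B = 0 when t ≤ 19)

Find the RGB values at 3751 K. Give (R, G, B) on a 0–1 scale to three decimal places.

(1.000, 0.782, 0.604)

t = 3751/100 = 37.51; the t ≤ 66 branch applies.
R = 255 by definition for t ≤ 66.
G = 99.47·ln 37.51 − 161.1 = 99.47·3.6246 − 161.1 = 199.440.
B = 138.5·ln(37.51 − 10) − 305.0 = 138.5·ln 27.51 − 305.0 = 138.5·3.3145 − 305.0 = 154.065.
Dividing each by 255: (1.0000, 0.7821, 0.6042) → (1.000, 0.782, 0.604).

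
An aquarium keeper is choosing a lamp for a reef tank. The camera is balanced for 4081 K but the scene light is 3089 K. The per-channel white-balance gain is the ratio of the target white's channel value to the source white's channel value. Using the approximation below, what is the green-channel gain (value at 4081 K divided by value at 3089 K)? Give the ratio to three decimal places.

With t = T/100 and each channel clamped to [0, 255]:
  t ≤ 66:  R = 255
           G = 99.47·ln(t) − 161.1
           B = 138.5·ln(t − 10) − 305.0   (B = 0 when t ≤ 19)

At 3089 K (t = 30.89):
  G = 99.47·ln 30.89 − 161.1 = 99.47·3.4304 − 161.1 = 180.125.
At 4081 K (t = 40.81):
  G = 99.47·ln 40.81 − 161.1 = 99.47·3.7089 − 161.1 = 207.827.
Gain = 207.827 / 180.125 = 1.1538 → 1.154.

1.154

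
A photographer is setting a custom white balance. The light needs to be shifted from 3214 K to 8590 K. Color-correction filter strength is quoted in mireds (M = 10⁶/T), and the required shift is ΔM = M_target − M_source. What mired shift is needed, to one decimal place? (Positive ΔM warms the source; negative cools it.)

M_source = 10⁶/3214 = 311.139; M_target = 10⁶/8590 = 116.414.
ΔM = 116.414 − 311.139 = -194.724 → -194.7 mireds, a cooling shift.

-194.7 mireds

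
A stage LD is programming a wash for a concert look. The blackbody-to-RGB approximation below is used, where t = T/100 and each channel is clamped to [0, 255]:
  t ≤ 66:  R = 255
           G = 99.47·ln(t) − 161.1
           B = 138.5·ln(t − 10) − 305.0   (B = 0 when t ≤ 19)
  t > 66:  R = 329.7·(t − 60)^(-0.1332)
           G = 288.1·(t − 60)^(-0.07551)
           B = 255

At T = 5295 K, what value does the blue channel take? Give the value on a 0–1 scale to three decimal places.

0.846

t = 5295/100 = 52.95; the t ≤ 66 branch applies.
B = 138.5·ln(52.95 − 10) − 305.0 = 138.5·ln 42.95 − 305.0 = 138.5·3.7600 − 305.0 = 215.765.
On a 0–1 scale: 215.765/255 = 0.8461 → 0.846.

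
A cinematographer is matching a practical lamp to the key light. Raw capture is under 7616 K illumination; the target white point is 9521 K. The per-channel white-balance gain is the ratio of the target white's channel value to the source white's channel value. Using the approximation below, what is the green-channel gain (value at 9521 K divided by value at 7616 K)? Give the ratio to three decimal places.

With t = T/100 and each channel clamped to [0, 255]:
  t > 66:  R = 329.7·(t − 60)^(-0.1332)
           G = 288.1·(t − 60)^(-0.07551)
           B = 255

0.943

At 7616 K (t = 76.16):
  G = 288.1·(76.16 − 60)^(-0.07551) = 288.1·16.16^(-0.07551) = 288.1·0.81050 = 233.504.
At 9521 K (t = 95.21):
  G = 288.1·(95.21 − 60)^(-0.07551) = 288.1·35.21^(-0.07551) = 288.1·0.76421 = 220.168.
Gain = 220.168 / 233.504 = 0.9429 → 0.943.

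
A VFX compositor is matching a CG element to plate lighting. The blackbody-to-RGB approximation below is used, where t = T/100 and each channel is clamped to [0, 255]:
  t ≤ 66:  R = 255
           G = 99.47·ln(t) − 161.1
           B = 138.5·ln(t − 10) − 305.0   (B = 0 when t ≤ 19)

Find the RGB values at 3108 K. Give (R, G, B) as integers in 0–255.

(255, 181, 117)

t = 3108/100 = 31.08; the t ≤ 66 branch applies.
R = 255 by definition for t ≤ 66.
G = 99.47·ln 31.08 − 161.1 = 99.47·3.4366 − 161.1 = 180.735.
B = 138.5·ln(31.08 − 10) − 305.0 = 138.5·ln 21.08 − 305.0 = 138.5·3.0483 − 305.0 = 117.193.
Rounded: (255, 181, 117).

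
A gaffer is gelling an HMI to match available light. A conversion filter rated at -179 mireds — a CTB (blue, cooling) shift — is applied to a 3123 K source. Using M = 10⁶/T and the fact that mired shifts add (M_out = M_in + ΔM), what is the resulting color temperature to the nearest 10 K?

7080 K

M_in = 10⁶/3123 = 320.20 mireds.
M_out = 320.20 + (-179) = 141.20 mireds.
T_out = 10⁶/141.20 = 7081.9 K → 7080 K.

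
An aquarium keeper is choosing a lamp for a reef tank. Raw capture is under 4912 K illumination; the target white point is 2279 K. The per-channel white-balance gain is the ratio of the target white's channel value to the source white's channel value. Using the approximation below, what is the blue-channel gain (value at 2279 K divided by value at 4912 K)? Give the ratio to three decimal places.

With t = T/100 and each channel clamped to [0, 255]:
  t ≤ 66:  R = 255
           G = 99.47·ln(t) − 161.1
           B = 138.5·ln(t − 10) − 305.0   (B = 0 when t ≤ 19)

0.237

At 4912 K (t = 49.12):
  B = 138.5·ln(49.12 − 10) − 305.0 = 138.5·ln 39.12 − 305.0 = 138.5·3.6666 − 305.0 = 202.829.
At 2279 K (t = 22.79):
  B = 138.5·ln(22.79 − 10) − 305.0 = 138.5·ln 12.79 − 305.0 = 138.5·2.5487 − 305.0 = 47.990.
Gain = 47.990 / 202.829 = 0.2366 → 0.237.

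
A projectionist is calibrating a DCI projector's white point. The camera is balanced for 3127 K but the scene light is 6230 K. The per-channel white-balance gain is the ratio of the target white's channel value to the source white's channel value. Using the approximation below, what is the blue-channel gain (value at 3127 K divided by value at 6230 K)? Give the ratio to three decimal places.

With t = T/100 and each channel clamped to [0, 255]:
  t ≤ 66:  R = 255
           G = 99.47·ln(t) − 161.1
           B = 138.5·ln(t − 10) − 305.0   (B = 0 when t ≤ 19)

0.487

At 6230 K (t = 62.3):
  B = 138.5·ln(62.3 − 10) − 305.0 = 138.5·ln 52.3 − 305.0 = 138.5·3.9570 − 305.0 = 243.044.
At 3127 K (t = 31.27):
  B = 138.5·ln(31.27 − 10) − 305.0 = 138.5·ln 21.27 − 305.0 = 138.5·3.0573 − 305.0 = 118.436.
Gain = 118.436 / 243.044 = 0.4873 → 0.487.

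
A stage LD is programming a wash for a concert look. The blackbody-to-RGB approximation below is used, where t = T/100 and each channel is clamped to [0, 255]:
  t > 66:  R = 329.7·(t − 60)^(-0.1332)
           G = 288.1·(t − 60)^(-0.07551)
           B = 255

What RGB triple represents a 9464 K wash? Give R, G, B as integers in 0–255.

t = 9464/100 = 94.64; the t > 66 branch applies.
R = 329.7·(94.64 − 60)^(-0.1332) = 329.7·34.64^(-0.1332) = 329.7·0.62363 = 205.611.
G = 288.1·(94.64 − 60)^(-0.07551) = 288.1·34.64^(-0.07551) = 288.1·0.76515 = 220.440.
B = 255 by definition for t > 66.
Rounded: (206, 220, 255).

R=206, G=220, B=255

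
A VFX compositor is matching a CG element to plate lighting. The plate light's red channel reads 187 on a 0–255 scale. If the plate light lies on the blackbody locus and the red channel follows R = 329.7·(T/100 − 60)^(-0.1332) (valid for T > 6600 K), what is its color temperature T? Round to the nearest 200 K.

(t − 60)^(-0.1332) = 187/329.7 = 0.56718.
t − 60 = 0.56718^(1/-0.1332) = 0.56718^(-7.508) = 70.620, so t = 130.620.
T = 100·t = 13062 K → 13000 K to the nearest 200 K.

13000 K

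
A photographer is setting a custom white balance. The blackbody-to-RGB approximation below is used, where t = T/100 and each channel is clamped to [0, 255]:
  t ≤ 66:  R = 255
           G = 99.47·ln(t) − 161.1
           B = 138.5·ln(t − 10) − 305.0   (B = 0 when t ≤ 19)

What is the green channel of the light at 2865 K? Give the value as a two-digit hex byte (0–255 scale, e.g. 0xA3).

t = 2865/100 = 28.65; the t ≤ 66 branch applies.
G = 99.47·ln 28.65 − 161.1 = 99.47·3.3552 − 161.1 = 172.637.
Rounded: 173; in hex, 0xAD.

0xAD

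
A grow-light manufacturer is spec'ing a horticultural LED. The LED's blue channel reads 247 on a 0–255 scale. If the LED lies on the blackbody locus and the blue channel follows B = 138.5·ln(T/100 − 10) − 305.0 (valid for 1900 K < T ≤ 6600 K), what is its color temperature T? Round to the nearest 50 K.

ln(t − 10) = (247 + 305.0) / 138.5 = 3.9856.
t − 10 = e^3.9856 = 53.815, so t = 63.815.
T = 100·t = 6382 K → 6400 K to the nearest 50 K.

6400 K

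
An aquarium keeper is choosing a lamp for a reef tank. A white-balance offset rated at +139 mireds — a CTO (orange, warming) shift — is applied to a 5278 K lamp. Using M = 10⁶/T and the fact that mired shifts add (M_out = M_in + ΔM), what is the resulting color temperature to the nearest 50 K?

M_in = 10⁶/5278 = 189.47 mireds.
M_out = 189.47 + (+139) = 328.47 mireds.
T_out = 10⁶/328.47 = 3044.5 K → 3050 K.

3050 K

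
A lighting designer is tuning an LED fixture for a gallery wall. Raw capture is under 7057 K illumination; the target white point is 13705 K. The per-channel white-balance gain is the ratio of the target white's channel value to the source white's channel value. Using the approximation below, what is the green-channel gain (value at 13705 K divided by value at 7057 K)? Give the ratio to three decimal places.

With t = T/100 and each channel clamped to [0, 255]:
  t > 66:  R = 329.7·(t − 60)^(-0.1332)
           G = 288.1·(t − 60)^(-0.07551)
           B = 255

0.861

At 7057 K (t = 70.57):
  G = 288.1·(70.57 − 60)^(-0.07551) = 288.1·10.57^(-0.07551) = 288.1·0.83690 = 241.110.
At 13705 K (t = 137.05):
  G = 288.1·(137.05 − 60)^(-0.07551) = 288.1·77.05^(-0.07551) = 288.1·0.72033 = 207.526.
Gain = 207.526 / 241.110 = 0.8607 → 0.861.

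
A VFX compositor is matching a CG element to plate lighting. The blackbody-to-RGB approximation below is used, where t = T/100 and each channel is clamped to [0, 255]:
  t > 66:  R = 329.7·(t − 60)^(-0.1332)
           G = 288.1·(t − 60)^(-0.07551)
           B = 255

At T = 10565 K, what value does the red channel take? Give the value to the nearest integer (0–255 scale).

t = 10565/100 = 105.65; the t > 66 branch applies.
R = 329.7·(105.65 − 60)^(-0.1332) = 329.7·45.65^(-0.1332) = 329.7·0.60112 = 198.190.
Rounded: 198.

198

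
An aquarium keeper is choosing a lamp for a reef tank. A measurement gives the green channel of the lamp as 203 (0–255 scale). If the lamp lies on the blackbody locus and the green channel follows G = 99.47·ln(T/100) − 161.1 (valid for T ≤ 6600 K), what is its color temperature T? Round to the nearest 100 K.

3900 K

ln t = (203 + 161.1) / 99.47 = 3.6604.
t = e^3.6604 = 38.877.
T = 100·t = 3888 K → 3900 K to the nearest 100 K.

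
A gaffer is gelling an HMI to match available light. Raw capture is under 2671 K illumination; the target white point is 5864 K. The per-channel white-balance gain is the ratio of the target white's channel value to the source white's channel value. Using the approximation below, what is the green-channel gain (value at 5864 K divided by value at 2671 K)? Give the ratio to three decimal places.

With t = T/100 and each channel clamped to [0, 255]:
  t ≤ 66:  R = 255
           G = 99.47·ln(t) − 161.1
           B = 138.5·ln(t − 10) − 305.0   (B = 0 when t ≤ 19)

At 2671 K (t = 26.71):
  G = 99.47·ln 26.71 − 161.1 = 99.47·3.2850 − 161.1 = 165.663.
At 5864 K (t = 58.64):
  G = 99.47·ln 58.64 − 161.1 = 99.47·4.0714 − 161.1 = 243.884.
Gain = 243.884 / 165.663 = 1.4722 → 1.472.

1.472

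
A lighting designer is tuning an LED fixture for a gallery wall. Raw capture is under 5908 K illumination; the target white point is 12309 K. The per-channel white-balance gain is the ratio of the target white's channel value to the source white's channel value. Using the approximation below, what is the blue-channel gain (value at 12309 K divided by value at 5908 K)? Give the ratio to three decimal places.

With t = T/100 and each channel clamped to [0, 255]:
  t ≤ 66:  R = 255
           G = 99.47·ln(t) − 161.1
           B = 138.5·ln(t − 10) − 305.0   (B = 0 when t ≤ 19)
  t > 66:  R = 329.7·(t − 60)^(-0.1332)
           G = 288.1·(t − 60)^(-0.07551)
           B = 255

1.089

At 5908 K (t = 59.08):
  B = 138.5·ln(59.08 − 10) − 305.0 = 138.5·ln 49.08 − 305.0 = 138.5·3.8935 − 305.0 = 234.243.
At 12309 K (t = 123.09):
  B = 255 by definition for t > 66.
Gain = 255.000 / 234.243 = 1.0886 → 1.089.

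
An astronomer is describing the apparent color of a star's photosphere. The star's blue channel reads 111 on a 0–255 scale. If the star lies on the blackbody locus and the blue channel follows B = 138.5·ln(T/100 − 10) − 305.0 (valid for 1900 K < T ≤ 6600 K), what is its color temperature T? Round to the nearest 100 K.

3000 K

ln(t − 10) = (111 + 305.0) / 138.5 = 3.0036.
t − 10 = e^3.0036 = 20.158, so t = 30.158.
T = 100·t = 3016 K → 3000 K to the nearest 100 K.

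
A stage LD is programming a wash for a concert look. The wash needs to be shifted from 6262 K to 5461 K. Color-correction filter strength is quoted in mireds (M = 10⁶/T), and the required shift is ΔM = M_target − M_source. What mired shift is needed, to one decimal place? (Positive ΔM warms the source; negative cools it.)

M_source = 10⁶/6262 = 159.693; M_target = 10⁶/5461 = 183.117.
ΔM = 183.117 − 159.693 = 23.423 → +23.4 mireds, a warming shift.

+23.4 mireds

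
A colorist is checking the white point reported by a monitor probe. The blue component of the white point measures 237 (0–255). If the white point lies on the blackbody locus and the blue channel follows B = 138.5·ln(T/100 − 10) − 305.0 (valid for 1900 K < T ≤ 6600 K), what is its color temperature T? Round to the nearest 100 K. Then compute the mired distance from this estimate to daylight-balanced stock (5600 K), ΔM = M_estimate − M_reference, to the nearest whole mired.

-12 mireds

ln(t − 10) = (237 + 305.0) / 138.5 = 3.9134.
t − 10 = e^3.9134 = 50.067, so t = 60.067.
T = 100·t = 6007 K → 6000 K to the nearest 100 K.
M_estimate = 10⁶/6000 = 166.67; M_reference = 10⁶/5600 = 178.57.
ΔM = 166.67 − 178.57 = -11.90 → -12 mireds.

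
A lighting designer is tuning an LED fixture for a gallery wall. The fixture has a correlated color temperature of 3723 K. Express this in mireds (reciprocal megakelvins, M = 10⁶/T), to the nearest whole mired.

269 mireds

M = 10⁶ / 3723 = 268.601 → 269 mireds.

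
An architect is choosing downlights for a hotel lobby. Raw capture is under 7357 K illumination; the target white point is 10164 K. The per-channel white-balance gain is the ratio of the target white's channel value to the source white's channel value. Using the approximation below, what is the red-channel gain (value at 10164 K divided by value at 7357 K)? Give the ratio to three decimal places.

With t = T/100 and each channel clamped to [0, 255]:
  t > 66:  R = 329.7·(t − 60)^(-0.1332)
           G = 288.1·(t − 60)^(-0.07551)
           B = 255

0.861

At 7357 K (t = 73.57):
  R = 329.7·(73.57 − 60)^(-0.1332) = 329.7·13.57^(-0.1332) = 329.7·0.70655 = 232.948.
At 10164 K (t = 101.64):
  R = 329.7·(101.64 − 60)^(-0.1332) = 329.7·41.64^(-0.1332) = 329.7·0.60853 = 200.632.
Gain = 200.632 / 232.948 = 0.8613 → 0.861.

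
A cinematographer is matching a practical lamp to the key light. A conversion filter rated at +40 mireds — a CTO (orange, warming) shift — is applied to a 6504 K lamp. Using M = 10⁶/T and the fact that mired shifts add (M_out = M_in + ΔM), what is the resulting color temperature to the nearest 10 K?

M_in = 10⁶/6504 = 153.75 mireds.
M_out = 153.75 + (+40) = 193.75 mireds.
T_out = 10⁶/193.75 = 5161.2 K → 5160 K.

5160 K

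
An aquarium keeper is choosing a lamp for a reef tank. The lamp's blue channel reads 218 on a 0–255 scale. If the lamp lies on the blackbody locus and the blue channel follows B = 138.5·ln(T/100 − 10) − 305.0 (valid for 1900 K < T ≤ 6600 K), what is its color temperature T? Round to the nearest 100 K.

ln(t − 10) = (218 + 305.0) / 138.5 = 3.7762.
t − 10 = e^3.7762 = 43.649, so t = 53.649.
T = 100·t = 5365 K → 5400 K to the nearest 100 K.

5400 K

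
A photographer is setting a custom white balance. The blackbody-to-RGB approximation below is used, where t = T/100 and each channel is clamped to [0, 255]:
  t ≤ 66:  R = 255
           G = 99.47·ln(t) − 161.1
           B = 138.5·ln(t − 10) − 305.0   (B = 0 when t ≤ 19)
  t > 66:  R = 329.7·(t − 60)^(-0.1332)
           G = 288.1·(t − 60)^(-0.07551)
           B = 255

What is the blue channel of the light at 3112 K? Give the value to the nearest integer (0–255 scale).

117

t = 3112/100 = 31.12; the t ≤ 66 branch applies.
B = 138.5·ln(31.12 − 10) − 305.0 = 138.5·ln 21.12 − 305.0 = 138.5·3.0502 − 305.0 = 117.456.
Rounded: 117.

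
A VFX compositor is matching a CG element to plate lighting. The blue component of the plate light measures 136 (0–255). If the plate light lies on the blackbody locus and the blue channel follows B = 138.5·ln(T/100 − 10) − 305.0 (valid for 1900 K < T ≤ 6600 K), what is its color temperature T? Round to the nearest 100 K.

ln(t − 10) = (136 + 305.0) / 138.5 = 3.1841.
t − 10 = e^3.1841 = 24.146, so t = 34.146.
T = 100·t = 3415 K → 3400 K to the nearest 100 K.

3400 K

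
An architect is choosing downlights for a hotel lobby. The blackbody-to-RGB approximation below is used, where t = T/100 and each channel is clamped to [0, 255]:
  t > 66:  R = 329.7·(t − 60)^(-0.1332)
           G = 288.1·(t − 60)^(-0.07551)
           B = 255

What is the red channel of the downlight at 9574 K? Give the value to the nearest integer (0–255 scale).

205

t = 9574/100 = 95.74; the t > 66 branch applies.
R = 329.7·(95.74 − 60)^(-0.1332) = 329.7·35.74^(-0.1332) = 329.7·0.62104 = 204.757.
Rounded: 205.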